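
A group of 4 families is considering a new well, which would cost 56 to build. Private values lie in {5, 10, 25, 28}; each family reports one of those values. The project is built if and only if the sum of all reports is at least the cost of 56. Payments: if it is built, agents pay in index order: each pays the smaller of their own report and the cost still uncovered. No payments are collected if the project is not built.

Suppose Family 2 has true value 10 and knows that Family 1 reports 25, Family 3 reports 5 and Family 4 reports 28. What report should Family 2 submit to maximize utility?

Report 5: project built, pays 5, utility 10 - 5 = 5.
Report 10: project built, pays 10, utility 10 - 10 = 0.
Report 25: project built, pays 25, utility 10 - 25 = -15.
Report 28: project built, pays 28, utility 10 - 28 = -18.
The best choice is 5 with utility 5.

5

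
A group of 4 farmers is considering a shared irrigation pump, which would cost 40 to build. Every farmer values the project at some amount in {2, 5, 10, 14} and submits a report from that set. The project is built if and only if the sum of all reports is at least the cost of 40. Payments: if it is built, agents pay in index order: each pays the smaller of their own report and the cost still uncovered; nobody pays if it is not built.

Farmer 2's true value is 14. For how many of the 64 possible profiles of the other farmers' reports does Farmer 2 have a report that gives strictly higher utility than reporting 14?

Others report (2, 14, 14): truth gives 0; report 10 gives 4 > 0. Violating.
Others report (5, 14, 14): truth gives 0; report 10 gives 4 > 0. Violating.
Others report (10, 10, 10): truth gives 0; report 10 gives 4 > 0. Violating.
Others report (10, 10, 14): truth gives 0; report 10 gives 4 > 0. Violating.
Others report (2, 2, 2): truth gives 0; no alternative beats it.
Others report (2, 2, 5): truth gives 0; no alternative beats it.
(Checking all 64 profiles: 14 have a profitable deviation, 50 do not.)

14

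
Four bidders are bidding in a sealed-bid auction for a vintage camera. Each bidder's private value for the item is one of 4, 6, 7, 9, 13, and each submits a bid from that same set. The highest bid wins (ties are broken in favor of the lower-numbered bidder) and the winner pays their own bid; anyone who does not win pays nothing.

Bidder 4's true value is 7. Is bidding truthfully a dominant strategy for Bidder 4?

Consider the case where Bidder 1 bids 4, Bidder 2 bids 4 and Bidder 3 bids 4.
Truthful bid 7: wins, pays 7, utility 7 - 7 = 0.
Bid 6 instead: wins, pays 6, utility 7 - 6 = 1.
Since 1 > 0, bidding 6 is strictly better here, so truthful bidding is not dominant.

No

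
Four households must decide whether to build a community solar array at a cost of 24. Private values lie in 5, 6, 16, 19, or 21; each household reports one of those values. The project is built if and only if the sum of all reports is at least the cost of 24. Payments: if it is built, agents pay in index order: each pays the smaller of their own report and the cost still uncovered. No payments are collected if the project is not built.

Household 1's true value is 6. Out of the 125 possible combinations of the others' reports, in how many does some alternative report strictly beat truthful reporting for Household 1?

117

Others report (5, 5, 16): truth gives 0; report 5 gives 1 > 0. Violating.
Others report (5, 5, 19): truth gives 0; report 5 gives 1 > 0. Violating.
Others report (5, 5, 21): truth gives 0; report 5 gives 1 > 0. Violating.
Others report (5, 6, 16): truth gives 0; report 5 gives 1 > 0. Violating.
Others report (5, 5, 5): truth gives 0; no alternative beats it.
Others report (5, 5, 6): truth gives 0; no alternative beats it.
(Checking all 125 profiles: 117 have a profitable deviation, 8 do not.)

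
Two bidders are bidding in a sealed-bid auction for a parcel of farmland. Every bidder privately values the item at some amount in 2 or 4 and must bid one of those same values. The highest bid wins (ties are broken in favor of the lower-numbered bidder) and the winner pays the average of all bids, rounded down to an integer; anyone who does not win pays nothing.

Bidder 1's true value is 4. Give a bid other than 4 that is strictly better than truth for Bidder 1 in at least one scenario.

Suppose Bidder 2 bids 2.
Bid 4: wins, pays 3, utility 4 - 3 = 1.
Bid 2: wins, pays 2, utility 4 - 2 = 2.
So bidding 2 beats truth here (2 > 1).

2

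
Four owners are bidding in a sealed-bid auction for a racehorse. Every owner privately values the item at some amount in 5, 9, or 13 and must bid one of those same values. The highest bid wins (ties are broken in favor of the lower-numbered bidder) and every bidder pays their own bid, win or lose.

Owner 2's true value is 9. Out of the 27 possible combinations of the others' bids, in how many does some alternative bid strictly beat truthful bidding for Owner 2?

Others bid (5, 5, 13): truth gives -9; bid 13 gives -4 > -9. Violating.
Others bid (5, 9, 13): truth gives -9; bid 13 gives -4 > -9. Violating.
Others bid (5, 13, 5): truth gives -9; bid 13 gives -4 > -9. Violating.
Others bid (5, 13, 9): truth gives -9; bid 13 gives -4 > -9. Violating.
Others bid (5, 5, 5): truth gives 0; no alternative beats it.
Others bid (5, 5, 9): truth gives 0; no alternative beats it.
(Checking all 27 profiles: 23 have a profitable deviation, 4 do not.)

23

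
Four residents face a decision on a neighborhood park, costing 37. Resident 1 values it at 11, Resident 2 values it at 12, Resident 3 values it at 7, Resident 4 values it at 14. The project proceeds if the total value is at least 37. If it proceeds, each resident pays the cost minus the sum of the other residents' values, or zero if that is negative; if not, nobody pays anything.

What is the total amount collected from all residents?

Total value 44 ≥ cost 37, so it is built.
Resident 1: others sum to 33; max(0, 37 - 33) = 4.
Resident 2: others sum to 32; max(0, 37 - 32) = 5.
Resident 3: others sum to 37; max(0, 37 - 37) = 0.
Resident 4: others sum to 30; max(0, 37 - 30) = 7.
Total collected = 4 + 5 + 0 + 7 = 16.

16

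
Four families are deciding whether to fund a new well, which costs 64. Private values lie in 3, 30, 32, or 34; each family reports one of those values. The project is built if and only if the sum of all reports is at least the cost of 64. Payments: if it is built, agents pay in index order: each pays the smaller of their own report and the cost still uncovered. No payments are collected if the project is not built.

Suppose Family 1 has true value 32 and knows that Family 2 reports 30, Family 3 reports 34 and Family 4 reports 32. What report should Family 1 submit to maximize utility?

Report 3: project built, pays 3, utility 32 - 3 = 29.
Report 30: project built, pays 30, utility 32 - 30 = 2.
Report 32: project built, pays 32, utility 32 - 32 = 0.
Report 34: project built, pays 34, utility 32 - 34 = -2.
The best choice is 3 with utility 29.

3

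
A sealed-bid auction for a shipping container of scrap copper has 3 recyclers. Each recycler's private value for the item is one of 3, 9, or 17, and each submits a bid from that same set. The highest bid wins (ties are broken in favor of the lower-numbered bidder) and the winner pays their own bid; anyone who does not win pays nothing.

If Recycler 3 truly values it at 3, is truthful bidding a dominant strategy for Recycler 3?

Check each profile of the others' bids and compare truth against every alternative bid.
Others bid (3, 3): truth gives 0, best alternative gives -6.
Others bid (3, 9): truth gives 0, best alternative gives 0.
Others bid (3, 17): truth gives 0, best alternative gives 0.
Others bid (9, 3): truth gives 0, best alternative gives 0.
Others bid (9, 9): truth gives 0, best alternative gives 0.
Others bid (9, 17): truth gives 0, best alternative gives 0.
(Remaining 3 profiles checked similarly; truth is weakly best in each.)
In every case the truthful bid is at least as good as any alternative, so it is a dominant strategy.

Yes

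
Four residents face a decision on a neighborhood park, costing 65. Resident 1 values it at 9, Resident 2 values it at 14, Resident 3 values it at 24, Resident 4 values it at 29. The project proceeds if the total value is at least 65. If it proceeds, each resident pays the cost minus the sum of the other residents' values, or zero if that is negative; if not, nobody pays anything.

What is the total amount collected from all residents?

Total value 76 ≥ cost 65, so it is built.
Resident 1: others sum to 67; max(0, 65 - 67) = 0.
Resident 2: others sum to 62; max(0, 65 - 62) = 3.
Resident 3: others sum to 52; max(0, 65 - 52) = 13.
Resident 4: others sum to 47; max(0, 65 - 47) = 18.
Total collected = 0 + 3 + 13 + 18 = 34.

34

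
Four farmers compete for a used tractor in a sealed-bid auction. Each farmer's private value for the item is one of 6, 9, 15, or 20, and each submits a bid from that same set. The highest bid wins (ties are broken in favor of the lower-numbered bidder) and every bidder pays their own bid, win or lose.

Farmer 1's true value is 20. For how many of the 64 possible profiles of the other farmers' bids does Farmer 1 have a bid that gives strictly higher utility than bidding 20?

27

Others bid (6, 6, 6): truth gives 0; bid 6 gives 14 > 0. Violating.
Others bid (6, 6, 9): truth gives 0; bid 9 gives 11 > 0. Violating.
Others bid (6, 6, 15): truth gives 0; bid 15 gives 5 > 0. Violating.
Others bid (6, 9, 6): truth gives 0; bid 9 gives 11 > 0. Violating.
Others bid (6, 6, 20): truth gives 0; no alternative beats it.
Others bid (6, 9, 20): truth gives 0; no alternative beats it.
(Checking all 64 profiles: 27 have a profitable deviation, 37 do not.)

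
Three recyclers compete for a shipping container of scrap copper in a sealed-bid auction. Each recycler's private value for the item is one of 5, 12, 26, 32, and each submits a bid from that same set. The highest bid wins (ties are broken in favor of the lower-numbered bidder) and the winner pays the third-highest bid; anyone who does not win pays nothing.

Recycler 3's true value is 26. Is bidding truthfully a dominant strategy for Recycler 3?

No

Consider the case where Recycler 1 bids 5 and Recycler 2 bids 26.
Truthful bid 26: loses, pays 0, utility 0.
Bid 32 instead: wins, pays 5, utility 26 - 5 = 21.
Since 21 > 0, bidding 32 is strictly better here, so truthful bidding is not dominant.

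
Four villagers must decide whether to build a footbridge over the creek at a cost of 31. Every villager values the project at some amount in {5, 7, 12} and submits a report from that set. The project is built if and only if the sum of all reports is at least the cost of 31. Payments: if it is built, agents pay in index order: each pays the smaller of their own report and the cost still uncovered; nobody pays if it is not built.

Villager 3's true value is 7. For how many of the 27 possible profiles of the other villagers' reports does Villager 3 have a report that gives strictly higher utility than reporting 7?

10

Others report (5, 12, 12): truth gives 0; report 5 gives 2 > 0. Violating.
Others report (7, 7, 12): truth gives 0; report 5 gives 2 > 0. Violating.
Others report (7, 12, 7): truth gives 0; report 5 gives 2 > 0. Violating.
Others report (7, 12, 12): truth gives 0; report 5 gives 2 > 0. Violating.
Others report (5, 5, 5): truth gives 0; no alternative beats it.
Others report (5, 5, 7): truth gives 0; no alternative beats it.
(Checking all 27 profiles: 10 have a profitable deviation, 17 do not.)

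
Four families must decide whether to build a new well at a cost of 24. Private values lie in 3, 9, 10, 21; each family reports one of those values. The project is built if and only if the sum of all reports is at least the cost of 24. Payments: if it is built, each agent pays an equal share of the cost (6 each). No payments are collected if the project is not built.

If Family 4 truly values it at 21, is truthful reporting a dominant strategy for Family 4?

Check each profile of the others' reports and compare truth against every alternative report.
Others report (3, 3, 3): truth gives 15, best alternative gives 0.
Others report (3, 3, 9): truth gives 15, best alternative gives 15.
Others report (3, 3, 10): truth gives 15, best alternative gives 15.
Others report (3, 3, 21): truth gives 15, best alternative gives 15.
Others report (3, 9, 3): truth gives 15, best alternative gives 15.
Others report (3, 9, 9): truth gives 15, best alternative gives 15.
(Remaining 58 profiles checked similarly; truth is weakly best in each.)
In every case the truthful report is at least as good as any alternative, so it is a dominant strategy.

Yes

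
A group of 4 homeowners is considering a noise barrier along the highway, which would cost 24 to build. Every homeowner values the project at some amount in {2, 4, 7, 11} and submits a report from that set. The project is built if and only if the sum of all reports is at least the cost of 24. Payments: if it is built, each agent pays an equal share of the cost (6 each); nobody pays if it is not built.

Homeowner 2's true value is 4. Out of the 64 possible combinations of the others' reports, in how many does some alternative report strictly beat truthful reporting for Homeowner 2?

7

Others report (2, 7, 11): truth gives -2; report 2 gives 0 > -2. Violating.
Others report (2, 11, 7): truth gives -2; report 2 gives 0 > -2. Violating.
Others report (7, 2, 11): truth gives -2; report 2 gives 0 > -2. Violating.
Others report (7, 7, 7): truth gives -2; report 2 gives 0 > -2. Violating.
Others report (2, 2, 2): truth gives 0; no alternative beats it.
Others report (2, 2, 4): truth gives 0; no alternative beats it.
(Checking all 64 profiles: 7 have a profitable deviation, 57 do not.)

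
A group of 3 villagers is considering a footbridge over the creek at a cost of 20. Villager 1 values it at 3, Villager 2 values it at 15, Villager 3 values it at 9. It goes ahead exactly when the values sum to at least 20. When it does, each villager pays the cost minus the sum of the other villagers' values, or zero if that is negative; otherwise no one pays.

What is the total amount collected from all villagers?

Total value 27 ≥ cost 20, so it is built.
Villager 1: others sum to 24; max(0, 20 - 24) = 0.
Villager 2: others sum to 12; max(0, 20 - 12) = 8.
Villager 3: others sum to 18; max(0, 20 - 18) = 2.
Total collected = 0 + 8 + 2 = 10.

10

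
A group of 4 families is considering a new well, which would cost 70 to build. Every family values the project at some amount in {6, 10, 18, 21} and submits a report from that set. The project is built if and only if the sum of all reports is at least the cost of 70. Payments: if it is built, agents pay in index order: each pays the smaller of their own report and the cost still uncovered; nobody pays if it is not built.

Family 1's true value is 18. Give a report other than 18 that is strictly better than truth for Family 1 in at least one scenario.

10

Suppose Family 2 reports 18, Family 3 reports 21 and Family 4 reports 21.
Report 18: project built, pays 18, utility 18 - 18 = 0.
Report 10: project built, pays 10, utility 18 - 10 = 8.
So reporting 10 beats truth here (8 > 0).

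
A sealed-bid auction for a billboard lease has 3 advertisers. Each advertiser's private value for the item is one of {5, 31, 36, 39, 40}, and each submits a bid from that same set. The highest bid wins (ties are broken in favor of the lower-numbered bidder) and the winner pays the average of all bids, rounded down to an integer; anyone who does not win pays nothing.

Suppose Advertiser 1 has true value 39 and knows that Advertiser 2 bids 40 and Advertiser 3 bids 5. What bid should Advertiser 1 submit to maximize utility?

40

Bid 5: loses, pays 0, utility 0.
Bid 31: loses, pays 0, utility 0.
Bid 36: loses, pays 0, utility 0.
Bid 39: loses, pays 0, utility 0.
Bid 40: wins, pays 28, utility 39 - 28 = 11.
The best choice is 40 with utility 11.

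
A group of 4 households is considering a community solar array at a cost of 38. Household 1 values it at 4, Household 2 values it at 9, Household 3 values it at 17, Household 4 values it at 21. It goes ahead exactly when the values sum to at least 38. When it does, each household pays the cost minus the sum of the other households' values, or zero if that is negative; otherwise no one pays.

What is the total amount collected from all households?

Total value 51 ≥ cost 38, so it is built.
Household 1: others sum to 47; max(0, 38 - 47) = 0.
Household 2: others sum to 42; max(0, 38 - 42) = 0.
Household 3: others sum to 34; max(0, 38 - 34) = 4.
Household 4: others sum to 30; max(0, 38 - 30) = 8.
Total collected = 0 + 0 + 4 + 8 = 12.

12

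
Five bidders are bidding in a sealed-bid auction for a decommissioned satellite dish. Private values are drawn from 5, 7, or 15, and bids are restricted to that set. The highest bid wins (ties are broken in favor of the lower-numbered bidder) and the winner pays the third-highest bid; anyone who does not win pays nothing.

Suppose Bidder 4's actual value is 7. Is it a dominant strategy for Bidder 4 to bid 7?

No

Consider the case where Bidder 1 bids 5, Bidder 2 bids 5, Bidder 3 bids 5 and Bidder 5 bids 15.
Truthful bid 7: loses, pays 0, utility 0.
Bid 15 instead: wins, pays 5, utility 7 - 5 = 2.
Since 2 > 0, bidding 15 is strictly better here, so truthful bidding is not dominant.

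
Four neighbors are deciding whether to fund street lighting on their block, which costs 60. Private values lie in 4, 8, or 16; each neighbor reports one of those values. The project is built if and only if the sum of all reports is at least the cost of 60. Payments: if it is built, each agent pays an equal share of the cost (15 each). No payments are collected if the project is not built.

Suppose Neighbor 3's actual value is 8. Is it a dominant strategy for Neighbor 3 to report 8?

Check each profile of the others' reports and compare truth against every alternative report.
Others report (4, 4, 4): truth gives 0, best alternative gives 0.
Others report (4, 4, 8): truth gives 0, best alternative gives 0.
Others report (4, 4, 16): truth gives 0, best alternative gives 0.
Others report (4, 8, 4): truth gives 0, best alternative gives 0.
Others report (4, 8, 8): truth gives 0, best alternative gives 0.
Others report (4, 8, 16): truth gives 0, best alternative gives 0.
(Remaining 21 profiles checked similarly; truth is weakly best in each.)
In every case the truthful report is at least as good as any alternative, so it is a dominant strategy.

Yes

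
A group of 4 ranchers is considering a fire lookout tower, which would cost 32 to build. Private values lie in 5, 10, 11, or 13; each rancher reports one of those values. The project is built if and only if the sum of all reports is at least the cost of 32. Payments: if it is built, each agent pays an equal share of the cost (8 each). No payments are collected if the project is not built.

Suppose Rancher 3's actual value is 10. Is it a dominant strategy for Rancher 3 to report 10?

No

Consider the case where Rancher 1 reports 5, Rancher 2 reports 5 and Rancher 4 reports 10.
Truthful report 10: project not built, utility 0.
Report 13 instead: project built, pays 8, utility 10 - 8 = 2.
Since 2 > 0, reporting 13 is strictly better here, so truthful reporting is not dominant.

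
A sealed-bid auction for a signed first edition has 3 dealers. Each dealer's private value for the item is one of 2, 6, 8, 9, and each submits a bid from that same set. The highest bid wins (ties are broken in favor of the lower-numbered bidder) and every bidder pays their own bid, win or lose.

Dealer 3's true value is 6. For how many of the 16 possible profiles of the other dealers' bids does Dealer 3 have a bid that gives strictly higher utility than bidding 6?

Others bid (2, 6): truth gives -6; bid 2 gives -2 > -6. Violating.
Others bid (2, 8): truth gives -6; bid 2 gives -2 > -6. Violating.
Others bid (2, 9): truth gives -6; bid 2 gives -2 > -6. Violating.
Others bid (6, 2): truth gives -6; bid 2 gives -2 > -6. Violating.
Others bid (2, 2): truth gives 0; no alternative beats it.
(Checking all 16 profiles: 15 have a profitable deviation, 1 does not.)

15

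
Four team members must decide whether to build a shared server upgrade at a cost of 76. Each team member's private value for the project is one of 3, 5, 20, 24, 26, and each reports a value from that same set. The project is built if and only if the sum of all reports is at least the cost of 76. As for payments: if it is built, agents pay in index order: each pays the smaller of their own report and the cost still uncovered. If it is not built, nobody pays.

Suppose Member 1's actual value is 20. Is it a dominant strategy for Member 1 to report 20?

Consider the case where Member 2 reports 20, Member 3 reports 26 and Member 4 reports 26.
Truthful report 20: project built, pays 20, utility 20 - 20 = 0.
Report 5 instead: project built, pays 5, utility 20 - 5 = 15.
Since 15 > 0, reporting 5 is strictly better here, so truthful reporting is not dominant.

No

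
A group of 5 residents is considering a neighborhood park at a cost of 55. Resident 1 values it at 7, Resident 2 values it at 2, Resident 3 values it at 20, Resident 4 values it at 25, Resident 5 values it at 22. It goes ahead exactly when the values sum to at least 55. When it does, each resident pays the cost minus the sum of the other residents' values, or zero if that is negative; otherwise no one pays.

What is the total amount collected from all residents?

Total value 76 ≥ cost 55, so it is built.
Resident 1: others sum to 69; max(0, 55 - 69) = 0.
Resident 2: others sum to 74; max(0, 55 - 74) = 0.
Resident 3: others sum to 56; max(0, 55 - 56) = 0.
Resident 4: others sum to 51; max(0, 55 - 51) = 4.
Resident 5: others sum to 54; max(0, 55 - 54) = 1.
Total collected = 0 + 0 + 0 + 4 + 1 = 5.

5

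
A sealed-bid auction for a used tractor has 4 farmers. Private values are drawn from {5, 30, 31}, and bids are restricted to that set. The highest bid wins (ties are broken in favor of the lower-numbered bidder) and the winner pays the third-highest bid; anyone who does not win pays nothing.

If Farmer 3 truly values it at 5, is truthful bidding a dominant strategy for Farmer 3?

Check each profile of the others' bids and compare truth against every alternative bid.
Others bid (5, 5, 5): truth gives 0, best alternative gives 0.
Others bid (5, 5, 30): truth gives 0, best alternative gives 0.
Others bid (5, 5, 31): truth gives 0, best alternative gives 0.
Others bid (5, 30, 5): truth gives 0, best alternative gives 0.
Others bid (5, 30, 30): truth gives 0, best alternative gives 0.
Others bid (5, 30, 31): truth gives 0, best alternative gives 0.
(Remaining 21 profiles checked similarly; truth is weakly best in each.)
In every case the truthful bid is at least as good as any alternative, so it is a dominant strategy.

Yes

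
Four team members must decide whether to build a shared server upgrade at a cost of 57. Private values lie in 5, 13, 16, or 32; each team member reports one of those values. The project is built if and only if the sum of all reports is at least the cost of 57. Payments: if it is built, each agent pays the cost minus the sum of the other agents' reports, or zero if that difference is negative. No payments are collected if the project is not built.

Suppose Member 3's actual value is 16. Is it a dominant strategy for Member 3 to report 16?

Yes

Check each profile of the others' reports and compare truth against every alternative report.
Others report (5, 32, 32): truth gives 16, best alternative gives 16.
Others report (13, 13, 32): truth gives 16, best alternative gives 16.
Others report (13, 16, 32): truth gives 16, best alternative gives 16.
Others report (13, 32, 13): truth gives 16, best alternative gives 16.
Others report (13, 32, 16): truth gives 16, best alternative gives 16.
Others report (13, 32, 32): truth gives 16, best alternative gives 16.
(Remaining 58 profiles checked similarly; truth is weakly best in each.)
In every case the truthful report is at least as good as any alternative, so it is a dominant strategy.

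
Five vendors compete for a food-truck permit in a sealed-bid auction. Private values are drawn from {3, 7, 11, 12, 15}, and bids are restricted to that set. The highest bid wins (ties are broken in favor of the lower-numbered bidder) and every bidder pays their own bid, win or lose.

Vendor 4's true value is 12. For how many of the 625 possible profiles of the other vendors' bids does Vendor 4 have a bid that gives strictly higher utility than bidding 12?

541

Others bid (3, 3, 3, 3): truth gives 0; bid 7 gives 5 > 0. Violating.
Others bid (3, 3, 3, 7): truth gives 0; bid 7 gives 5 > 0. Violating.
Others bid (3, 3, 3, 11): truth gives 0; bid 11 gives 1 > 0. Violating.
Others bid (3, 3, 3, 15): truth gives -12; bid 3 gives -3 > -12. Violating.
Others bid (3, 3, 3, 12): truth gives 0; no alternative beats it.
Others bid (3, 3, 7, 12): truth gives 0; no alternative beats it.
(Checking all 625 profiles: 541 have a profitable deviation, 84 do not.)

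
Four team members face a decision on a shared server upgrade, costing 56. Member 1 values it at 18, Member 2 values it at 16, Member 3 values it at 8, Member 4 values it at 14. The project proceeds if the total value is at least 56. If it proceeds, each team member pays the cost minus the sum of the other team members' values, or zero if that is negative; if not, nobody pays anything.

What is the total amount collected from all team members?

Total value 56 ≥ cost 56, so it is built.
Member 1: others sum to 38; max(0, 56 - 38) = 18.
Member 2: others sum to 40; max(0, 56 - 40) = 16.
Member 3: others sum to 48; max(0, 56 - 48) = 8.
Member 4: others sum to 42; max(0, 56 - 42) = 14.
Total collected = 18 + 16 + 8 + 14 = 56.

56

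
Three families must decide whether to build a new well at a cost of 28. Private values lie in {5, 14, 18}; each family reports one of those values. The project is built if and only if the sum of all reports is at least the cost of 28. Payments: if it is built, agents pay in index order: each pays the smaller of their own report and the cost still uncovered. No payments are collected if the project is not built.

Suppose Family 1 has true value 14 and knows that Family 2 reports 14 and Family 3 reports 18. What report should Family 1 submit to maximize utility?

Report 5: project built, pays 5, utility 14 - 5 = 9.
Report 14: project built, pays 14, utility 14 - 14 = 0.
Report 18: project built, pays 18, utility 14 - 18 = -4.
The best choice is 5 with utility 9.

5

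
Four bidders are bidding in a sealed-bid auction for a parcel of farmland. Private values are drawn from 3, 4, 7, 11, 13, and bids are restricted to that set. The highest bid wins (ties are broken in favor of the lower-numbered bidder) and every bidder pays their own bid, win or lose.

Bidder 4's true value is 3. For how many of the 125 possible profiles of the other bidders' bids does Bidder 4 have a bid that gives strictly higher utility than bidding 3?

1

Others bid (3, 3, 3): truth gives -3; bid 4 gives -1 > -3. Violating.
Others bid (3, 3, 4): truth gives -3; no alternative beats it.
Others bid (3, 3, 7): truth gives -3; no alternative beats it.
(Checking all 125 profiles: 1 has a profitable deviation, 124 do not.)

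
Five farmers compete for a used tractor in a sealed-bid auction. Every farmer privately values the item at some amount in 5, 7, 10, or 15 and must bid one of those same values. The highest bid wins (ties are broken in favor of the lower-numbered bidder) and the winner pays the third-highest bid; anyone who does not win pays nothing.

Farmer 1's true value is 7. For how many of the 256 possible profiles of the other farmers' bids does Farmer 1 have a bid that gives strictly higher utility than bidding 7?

8

Others bid (5, 5, 5, 10): truth gives 0; bid 10 gives 2 > 0. Violating.
Others bid (5, 5, 5, 15): truth gives 0; bid 15 gives 2 > 0. Violating.
Others bid (5, 5, 10, 5): truth gives 0; bid 10 gives 2 > 0. Violating.
Others bid (5, 5, 15, 5): truth gives 0; bid 15 gives 2 > 0. Violating.
Others bid (5, 5, 5, 5): truth gives 2; no alternative beats it.
Others bid (5, 5, 5, 7): truth gives 2; no alternative beats it.
(Checking all 256 profiles: 8 have a profitable deviation, 248 do not.)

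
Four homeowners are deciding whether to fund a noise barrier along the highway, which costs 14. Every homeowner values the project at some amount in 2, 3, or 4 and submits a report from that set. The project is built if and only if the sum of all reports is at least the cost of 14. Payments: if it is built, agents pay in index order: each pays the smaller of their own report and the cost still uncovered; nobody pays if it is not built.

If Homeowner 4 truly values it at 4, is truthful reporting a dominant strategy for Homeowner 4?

Check each profile of the others' reports and compare truth against every alternative report.
Others report (4, 4, 4): truth gives 2, best alternative gives 2.
Others report (3, 4, 4): truth gives 1, best alternative gives 1.
Others report (4, 3, 4): truth gives 1, best alternative gives 1.
Others report (4, 4, 3): truth gives 1, best alternative gives 1.
Others report (2, 2, 2): truth gives 0, best alternative gives 0.
Others report (2, 2, 3): truth gives 0, best alternative gives 0.
(Remaining 21 profiles checked similarly; truth is weakly best in each.)
In every case the truthful report is at least as good as any alternative, so it is a dominant strategy.

Yes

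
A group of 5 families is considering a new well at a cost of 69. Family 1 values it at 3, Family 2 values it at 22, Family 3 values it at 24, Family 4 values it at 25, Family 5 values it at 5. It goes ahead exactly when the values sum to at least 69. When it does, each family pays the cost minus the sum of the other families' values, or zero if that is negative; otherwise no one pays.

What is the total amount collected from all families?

Total value 79 ≥ cost 69, so it is built.
Family 1: others sum to 76; max(0, 69 - 76) = 0.
Family 2: others sum to 57; max(0, 69 - 57) = 12.
Family 3: others sum to 55; max(0, 69 - 55) = 14.
Family 4: others sum to 54; max(0, 69 - 54) = 15.
Family 5: others sum to 74; max(0, 69 - 74) = 0.
Total collected = 0 + 12 + 14 + 15 + 0 = 41.

41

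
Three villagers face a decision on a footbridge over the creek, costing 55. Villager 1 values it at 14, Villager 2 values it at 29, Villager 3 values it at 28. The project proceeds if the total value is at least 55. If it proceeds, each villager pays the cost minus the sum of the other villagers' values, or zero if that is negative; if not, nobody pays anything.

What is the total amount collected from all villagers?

Total value 71 ≥ cost 55, so it is built.
Villager 1: others sum to 57; max(0, 55 - 57) = 0.
Villager 2: others sum to 42; max(0, 55 - 42) = 13.
Villager 3: others sum to 43; max(0, 55 - 43) = 12.
Total collected = 0 + 13 + 12 = 25.

25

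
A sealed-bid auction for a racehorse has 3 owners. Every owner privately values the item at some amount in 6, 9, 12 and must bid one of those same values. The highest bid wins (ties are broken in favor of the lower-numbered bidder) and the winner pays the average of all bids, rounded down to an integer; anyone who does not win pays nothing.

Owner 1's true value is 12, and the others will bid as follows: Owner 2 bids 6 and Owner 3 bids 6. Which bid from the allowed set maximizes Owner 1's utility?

Bid 6: wins, pays 6, utility 12 - 6 = 6.
Bid 9: wins, pays 7, utility 12 - 7 = 5.
Bid 12: wins, pays 8, utility 12 - 8 = 4.
The best choice is 6 with utility 6.

6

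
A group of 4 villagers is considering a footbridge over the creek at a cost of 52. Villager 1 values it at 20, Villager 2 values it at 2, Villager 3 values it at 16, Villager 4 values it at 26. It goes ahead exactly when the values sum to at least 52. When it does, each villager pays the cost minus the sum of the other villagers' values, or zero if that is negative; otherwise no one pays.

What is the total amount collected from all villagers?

Total value 64 ≥ cost 52, so it is built.
Villager 1: others sum to 44; max(0, 52 - 44) = 8.
Villager 2: others sum to 62; max(0, 52 - 62) = 0.
Villager 3: others sum to 48; max(0, 52 - 48) = 4.
Villager 4: others sum to 38; max(0, 52 - 38) = 14.
Total collected = 8 + 0 + 4 + 14 = 26.

26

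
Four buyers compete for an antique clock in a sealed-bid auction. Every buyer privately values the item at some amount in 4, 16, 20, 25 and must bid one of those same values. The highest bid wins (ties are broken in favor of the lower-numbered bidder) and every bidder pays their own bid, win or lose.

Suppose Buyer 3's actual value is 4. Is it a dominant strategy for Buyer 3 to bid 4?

Yes

Check each profile of the others' bids and compare truth against every alternative bid.
Others bid (4, 4, 20): truth gives -4, best alternative gives -16.
Others bid (4, 4, 25): truth gives -4, best alternative gives -16.
Others bid (4, 16, 4): truth gives -4, best alternative gives -16.
Others bid (4, 16, 16): truth gives -4, best alternative gives -16.
Others bid (4, 16, 20): truth gives -4, best alternative gives -16.
Others bid (4, 16, 25): truth gives -4, best alternative gives -16.
(Remaining 58 profiles checked similarly; truth is weakly best in each.)
In every case the truthful bid is at least as good as any alternative, so it is a dominant strategy.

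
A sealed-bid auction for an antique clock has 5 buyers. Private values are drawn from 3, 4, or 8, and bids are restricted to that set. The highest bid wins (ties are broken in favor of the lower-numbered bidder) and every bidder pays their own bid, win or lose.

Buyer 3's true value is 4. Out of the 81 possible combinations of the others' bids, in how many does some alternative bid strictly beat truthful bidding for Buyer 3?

Others bid (3, 3, 3, 8): truth gives -4; bid 3 gives -3 > -4. Violating.
Others bid (3, 3, 4, 8): truth gives -4; bid 3 gives -3 > -4. Violating.
Others bid (3, 3, 8, 3): truth gives -4; bid 3 gives -3 > -4. Violating.
Others bid (3, 3, 8, 4): truth gives -4; bid 3 gives -3 > -4. Violating.
Others bid (3, 3, 3, 3): truth gives 0; no alternative beats it.
Others bid (3, 3, 3, 4): truth gives 0; no alternative beats it.
(Checking all 81 profiles: 77 have a profitable deviation, 4 do not.)

77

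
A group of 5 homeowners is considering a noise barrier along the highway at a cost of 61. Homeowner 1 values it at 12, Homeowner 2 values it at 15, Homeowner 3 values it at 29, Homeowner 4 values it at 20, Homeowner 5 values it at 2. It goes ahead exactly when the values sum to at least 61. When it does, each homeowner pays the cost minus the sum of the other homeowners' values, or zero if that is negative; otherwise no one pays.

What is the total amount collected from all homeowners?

Total value 78 ≥ cost 61, so it is built.
Homeowner 1: others sum to 66; max(0, 61 - 66) = 0.
Homeowner 2: others sum to 63; max(0, 61 - 63) = 0.
Homeowner 3: others sum to 49; max(0, 61 - 49) = 12.
Homeowner 4: others sum to 58; max(0, 61 - 58) = 3.
Homeowner 5: others sum to 76; max(0, 61 - 76) = 0.
Total collected = 0 + 0 + 12 + 3 + 0 = 15.

15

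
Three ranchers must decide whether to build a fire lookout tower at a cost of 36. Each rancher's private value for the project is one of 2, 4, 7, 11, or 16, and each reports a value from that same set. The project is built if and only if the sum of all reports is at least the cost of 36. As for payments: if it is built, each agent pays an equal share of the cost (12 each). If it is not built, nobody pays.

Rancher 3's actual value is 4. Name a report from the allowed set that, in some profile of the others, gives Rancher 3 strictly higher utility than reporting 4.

2

Suppose Rancher 1 reports 16 and Rancher 2 reports 16.
Report 4: project built, pays 12, utility 4 - 12 = -8.
Report 2: project not built, utility 0.
So reporting 2 beats truth here (0 > -8).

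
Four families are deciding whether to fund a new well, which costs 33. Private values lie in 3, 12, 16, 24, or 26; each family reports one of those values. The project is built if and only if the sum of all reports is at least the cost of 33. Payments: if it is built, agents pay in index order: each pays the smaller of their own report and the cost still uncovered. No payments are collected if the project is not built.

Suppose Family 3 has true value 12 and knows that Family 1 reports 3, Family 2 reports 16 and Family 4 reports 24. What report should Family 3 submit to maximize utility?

Report 3: project built, pays 3, utility 12 - 3 = 9.
Report 12: project built, pays 12, utility 12 - 12 = 0.
Report 16: project built, pays 14, utility 12 - 14 = -2.
Report 24: project built, pays 14, utility 12 - 14 = -2.
Report 26: project built, pays 14, utility 12 - 14 = -2.
The best choice is 3 with utility 9.

3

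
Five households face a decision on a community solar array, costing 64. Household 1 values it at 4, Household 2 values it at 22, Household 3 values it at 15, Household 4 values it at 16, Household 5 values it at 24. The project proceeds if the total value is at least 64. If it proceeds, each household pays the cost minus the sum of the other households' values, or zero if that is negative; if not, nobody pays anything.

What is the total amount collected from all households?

Total value 81 ≥ cost 64, so it is built.
Household 1: others sum to 77; max(0, 64 - 77) = 0.
Household 2: others sum to 59; max(0, 64 - 59) = 5.
Household 3: others sum to 66; max(0, 64 - 66) = 0.
Household 4: others sum to 65; max(0, 64 - 65) = 0.
Household 5: others sum to 57; max(0, 64 - 57) = 7.
Total collected = 0 + 5 + 0 + 0 + 7 = 12.

12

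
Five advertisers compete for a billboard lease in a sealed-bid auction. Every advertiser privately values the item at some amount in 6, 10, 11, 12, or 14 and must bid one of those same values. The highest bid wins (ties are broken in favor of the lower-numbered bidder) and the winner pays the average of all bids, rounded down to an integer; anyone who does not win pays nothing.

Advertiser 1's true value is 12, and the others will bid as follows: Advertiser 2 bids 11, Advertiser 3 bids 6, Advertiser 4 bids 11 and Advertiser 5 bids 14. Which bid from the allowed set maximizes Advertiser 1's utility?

14

Bid 6: loses, pays 0, utility 0.
Bid 10: loses, pays 0, utility 0.
Bid 11: loses, pays 0, utility 0.
Bid 12: loses, pays 0, utility 0.
Bid 14: wins, pays 11, utility 12 - 11 = 1.
The best choice is 14 with utility 1.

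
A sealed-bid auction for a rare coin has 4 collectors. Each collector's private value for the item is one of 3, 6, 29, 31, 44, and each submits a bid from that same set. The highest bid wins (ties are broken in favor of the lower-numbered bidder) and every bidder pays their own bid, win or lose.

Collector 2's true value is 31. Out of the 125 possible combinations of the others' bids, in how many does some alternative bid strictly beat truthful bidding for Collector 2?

95

Others bid (3, 3, 3): truth gives 0; bid 6 gives 25 > 0. Violating.
Others bid (3, 3, 6): truth gives 0; bid 6 gives 25 > 0. Violating.
Others bid (3, 3, 29): truth gives 0; bid 29 gives 2 > 0. Violating.
Others bid (3, 3, 44): truth gives -31; bid 3 gives -3 > -31. Violating.
Others bid (3, 3, 31): truth gives 0; no alternative beats it.
Others bid (3, 6, 31): truth gives 0; no alternative beats it.
(Checking all 125 profiles: 95 have a profitable deviation, 30 do not.)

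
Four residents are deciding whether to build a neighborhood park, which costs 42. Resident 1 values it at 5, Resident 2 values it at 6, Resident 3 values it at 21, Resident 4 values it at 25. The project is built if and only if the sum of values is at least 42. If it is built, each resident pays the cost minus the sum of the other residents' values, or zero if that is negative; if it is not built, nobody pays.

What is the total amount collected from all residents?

Total value 57 ≥ cost 42, so it is built.
Resident 1: others sum to 52; max(0, 42 - 52) = 0.
Resident 2: others sum to 51; max(0, 42 - 51) = 0.
Resident 3: others sum to 36; max(0, 42 - 36) = 6.
Resident 4: others sum to 32; max(0, 42 - 32) = 10.
Total collected = 0 + 0 + 6 + 10 = 16.

16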